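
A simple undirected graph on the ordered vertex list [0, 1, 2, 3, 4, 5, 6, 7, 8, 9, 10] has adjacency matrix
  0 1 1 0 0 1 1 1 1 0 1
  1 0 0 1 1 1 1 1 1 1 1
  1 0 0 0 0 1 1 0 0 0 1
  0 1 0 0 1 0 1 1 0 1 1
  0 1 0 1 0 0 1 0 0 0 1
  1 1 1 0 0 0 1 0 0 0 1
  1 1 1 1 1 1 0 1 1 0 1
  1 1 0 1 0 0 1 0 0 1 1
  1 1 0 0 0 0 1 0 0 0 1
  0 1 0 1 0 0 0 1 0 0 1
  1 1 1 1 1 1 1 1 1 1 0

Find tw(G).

A width-4 tree decomposition is:
Bags: B1 = {0, 1, 6, 8, 10}  B2 = {0, 1, 5, 6, 10}  B3 = {0, 1, 6, 7, 10}  B4 = {1, 3, 6, 7, 10}  B5 = {1, 3, 7, 9, 10}  B6 = {0, 2, 5, 6, 10}  B7 = {1, 3, 4, 6, 10}
Tree: B1–B2, B2–B3, B3–B4, B4–B5, B2–B6, B4–B7
Every bag has size at most 5, so the width is 5 − 1 = 4 and tw(G) ≤ 4. Conversely, {1, 3, 7, 9, 10} is a clique of size 5, and the vertices of any clique must share a bag in every tree decomposition; so some bag has ≥ 5 vertices and tw(G) ≥ 4. Therefore the treewidth is 4.

4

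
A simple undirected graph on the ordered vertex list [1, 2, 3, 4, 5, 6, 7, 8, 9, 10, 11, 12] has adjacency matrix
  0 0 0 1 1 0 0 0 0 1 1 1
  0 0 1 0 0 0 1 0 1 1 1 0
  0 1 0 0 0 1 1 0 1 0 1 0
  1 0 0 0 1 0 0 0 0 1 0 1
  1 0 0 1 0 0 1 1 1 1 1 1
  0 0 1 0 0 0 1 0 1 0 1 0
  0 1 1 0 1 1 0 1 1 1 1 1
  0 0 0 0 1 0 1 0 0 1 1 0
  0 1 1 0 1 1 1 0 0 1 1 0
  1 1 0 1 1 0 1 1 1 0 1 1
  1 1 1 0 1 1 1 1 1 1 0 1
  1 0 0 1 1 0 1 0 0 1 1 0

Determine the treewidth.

A width-4 tree decomposition is:
Bags: B1 = {5, 7, 9, 10, 11}  B2 = {2, 7, 9, 10, 11}  B3 = {5, 7, 10, 11, 12}  B4 = {2, 3, 7, 9, 11}  B5 = {5, 7, 8, 10, 11}  B6 = {1, 5, 10, 11, 12}  B7 = {3, 6, 7, 9, 11}  B8 = {1, 4, 5, 10, 12}
Tree: B1–B2, B1–B3, B2–B4, B1–B5, B3–B6, B4–B7, B6–B8
Each bag holds 5 vertices, so the decomposition has width 4, which upper-bounds the treewidth. For the lower bound, the 5 vertices {1, 5, 10, 11, 12} are pairwise adjacent, and any tree decomposition puts a clique entirely inside one bag — forcing width ≥ 4. The upper and lower bounds meet at 4, so that is the treewidth.

4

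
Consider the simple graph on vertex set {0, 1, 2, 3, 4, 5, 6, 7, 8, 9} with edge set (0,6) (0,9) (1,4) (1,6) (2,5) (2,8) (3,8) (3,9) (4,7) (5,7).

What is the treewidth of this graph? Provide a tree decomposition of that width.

Treewidth 2.
One optimal decomposition is:
Bags: B1 = {1, 4, 6}  B2 = {0, 4, 6}  B3 = {0, 4, 9}  B4 = {3, 4, 9}  B5 = {3, 4, 8}  B6 = {2, 4, 8}  B7 = {2, 4, 5}  B8 = {4, 5, 7}
Tree: B1–B2, B2–B3, B3–B4, B4–B5, B5–B6, B6–B7, B7–B8

The largest bag has 3 vertices, giving width 2; this decomposition certifies tw(G) ≤ 2. For the lower bound, G contains the cycle 4–1–6–0–9–3–8–2–5–7–4, so G is not a forest; only forests have treewidth ≤ 1, hence tw(G) ≥ 2. Therefore the treewidth is 2.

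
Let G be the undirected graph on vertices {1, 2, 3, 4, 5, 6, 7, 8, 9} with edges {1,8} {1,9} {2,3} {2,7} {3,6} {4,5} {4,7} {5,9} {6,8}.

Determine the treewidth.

2

A width-2 tree decomposition is:
Bags: B1 = {2, 4, 7}  B2 = {2, 4, 5}  B3 = {2, 5, 9}  B4 = {1, 2, 9}  B5 = {1, 2, 8}  B6 = {2, 6, 8}  B7 = {2, 3, 6}
Tree: B1–B2, B2–B3, B3–B4, B4–B5, B5–B6, B6–B7
The largest bag has 3 vertices, giving width 2; this decomposition certifies tw(G) ≤ 2. Since 2–7–4–5–9–1–8–6–3–2 is a cycle in G, G is not acyclic. Forests are exactly the graphs of treewidth ≤ 1, so tw(G) ≥ 2. Hence tw(G) = 2 exactly.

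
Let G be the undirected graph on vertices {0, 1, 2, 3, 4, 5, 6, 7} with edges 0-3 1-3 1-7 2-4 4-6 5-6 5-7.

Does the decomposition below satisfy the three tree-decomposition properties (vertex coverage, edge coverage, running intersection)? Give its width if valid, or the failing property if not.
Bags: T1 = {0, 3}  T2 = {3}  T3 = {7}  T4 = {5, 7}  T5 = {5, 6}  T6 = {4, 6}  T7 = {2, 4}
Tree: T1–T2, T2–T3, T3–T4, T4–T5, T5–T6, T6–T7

A tree decomposition must satisfy three properties: every vertex lies in some bag; for every edge, both endpoints lie together in some bag; and for every vertex, the bags containing it form a connected subtree. Here vertex 1 appears in no bag, so the decomposition is invalid.

No — vertex 1 appears in no bag.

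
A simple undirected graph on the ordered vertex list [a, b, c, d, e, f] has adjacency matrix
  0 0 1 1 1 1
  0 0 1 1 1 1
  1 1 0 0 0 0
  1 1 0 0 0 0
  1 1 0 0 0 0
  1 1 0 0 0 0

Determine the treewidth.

A width-2 tree decomposition is:
Bags: B1 = {a, b, e}  B2 = {a, b, d}  B3 = {a, b, c}  B4 = {a, b, f}
Tree: B1–B2, B2–B3, B3–B4
Each bag holds 3 vertices, so the decomposition has width 2, which upper-bounds the treewidth. The edges e–a–d–b–e form a cycle, so G is not a tree and its treewidth is at least 2. Combining the bounds, tw(G) = 2.

2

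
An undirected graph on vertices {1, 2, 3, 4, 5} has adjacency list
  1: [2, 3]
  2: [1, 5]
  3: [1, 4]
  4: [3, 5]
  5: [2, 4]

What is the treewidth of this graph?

A width-2 tree decomposition is:
Bags: B1 = {3, 4, 5}  B2 = {2, 3, 5}  B3 = {1, 2, 3}
Tree: B1–B2, B2–B3
The largest bag has 3 vertices, giving width 2; this decomposition certifies tw(G) ≤ 2. The edges 3–4–5–2–1–3 form a cycle, so G is not a tree and its treewidth is at least 2. Combining the bounds, tw(G) = 2.

2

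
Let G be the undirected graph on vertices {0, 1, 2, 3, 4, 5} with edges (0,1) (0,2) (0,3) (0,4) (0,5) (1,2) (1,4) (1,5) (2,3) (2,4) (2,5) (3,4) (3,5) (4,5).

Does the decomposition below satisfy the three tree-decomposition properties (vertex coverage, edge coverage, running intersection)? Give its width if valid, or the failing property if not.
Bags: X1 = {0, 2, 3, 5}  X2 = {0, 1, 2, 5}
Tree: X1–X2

No — vertex 4 appears in no bag.

A tree decomposition must satisfy three properties: every vertex lies in some bag; for every edge, both endpoints lie together in some bag; and for every vertex, the bags containing it form a connected subtree. Here vertex 4 appears in no bag, so the decomposition is invalid.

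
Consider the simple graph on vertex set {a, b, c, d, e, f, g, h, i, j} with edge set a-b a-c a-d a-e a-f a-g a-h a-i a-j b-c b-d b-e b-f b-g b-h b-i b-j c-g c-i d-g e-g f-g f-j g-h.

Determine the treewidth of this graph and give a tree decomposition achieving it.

The largest bag has 4 vertices, giving width 3; this decomposition certifies tw(G) ≤ 3. On the other hand G contains the 4-clique {a, b, d, g}. A clique must lie in a single bag of any decomposition, so no decomposition can have width below 3. The upper and lower bounds meet at 3, so that is the treewidth.

Treewidth 3.
One such decomposition:
Bags: B1 = {a, b, g, h}  B2 = {a, b, f, g}  B3 = {a, b, c, g}  B4 = {a, b, c, i}  B5 = {a, b, e, g}  B6 = {a, b, d, g}  B7 = {a, b, f, j}
Tree: B1–B2, B2–B3, B3–B4, B2–B5, B5–B6, B2–B7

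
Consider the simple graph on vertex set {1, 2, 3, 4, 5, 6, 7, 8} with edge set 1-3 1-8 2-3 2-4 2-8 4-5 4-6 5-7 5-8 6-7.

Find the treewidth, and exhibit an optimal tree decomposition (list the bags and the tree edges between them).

Each bag holds 3 vertices, so the decomposition has width 2, which upper-bounds the treewidth. The edges 6–7–5–4–6 form a cycle, so G is not a tree and its treewidth is at least 2. The upper and lower bounds meet at 2, so that is the treewidth.

Treewidth 2.
One such decomposition:
Bags: B1 = {4, 6, 7}  B2 = {4, 5, 7}  B3 = {2, 4, 5}  B4 = {2, 5, 8}  B5 = {2, 3, 8}  B6 = {1, 3, 8}
Tree: B1–B2, B2–B3, B3–B4, B4–B5, B5–B6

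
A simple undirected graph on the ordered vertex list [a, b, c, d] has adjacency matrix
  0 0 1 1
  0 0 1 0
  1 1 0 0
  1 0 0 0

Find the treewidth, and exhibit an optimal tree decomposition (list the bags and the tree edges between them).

Treewidth 1.
One such decomposition:
Bags: B1 = {a, c}  B2 = {b, c}  B3 = {a, d}
Tree: B1–B2, B1–B3

The largest bag has 2 vertices, giving width 1; this decomposition certifies tw(G) ≤ 1. G has an edge, so its treewidth is at least 1. Therefore the treewidth is 1.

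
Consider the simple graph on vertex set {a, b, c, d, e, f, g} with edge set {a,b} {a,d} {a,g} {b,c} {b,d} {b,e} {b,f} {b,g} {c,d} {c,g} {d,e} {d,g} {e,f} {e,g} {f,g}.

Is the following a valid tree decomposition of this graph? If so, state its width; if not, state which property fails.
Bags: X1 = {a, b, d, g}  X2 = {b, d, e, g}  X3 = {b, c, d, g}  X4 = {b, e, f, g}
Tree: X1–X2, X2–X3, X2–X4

Every vertex of G appears in some bag (union = {a, b, c, d, e, f, g}); every edge is covered by a bag; and for each vertex v the set of bags containing v is connected in the bag tree. The decomposition is therefore valid. The largest bag has 4 vertices, so the width is 3.

Yes; width 3.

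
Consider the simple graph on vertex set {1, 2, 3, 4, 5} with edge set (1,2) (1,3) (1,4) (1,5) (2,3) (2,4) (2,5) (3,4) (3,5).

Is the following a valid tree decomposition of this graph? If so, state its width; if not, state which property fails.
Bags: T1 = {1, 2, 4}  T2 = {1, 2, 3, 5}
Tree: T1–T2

No — edge (3,4) lies in no bag.

A tree decomposition must satisfy three properties: every vertex lies in some bag; for every edge, both endpoints lie together in some bag; and for every vertex, the bags containing it form a connected subtree. Here edge (3,4) lies in no bag, so the decomposition is invalid.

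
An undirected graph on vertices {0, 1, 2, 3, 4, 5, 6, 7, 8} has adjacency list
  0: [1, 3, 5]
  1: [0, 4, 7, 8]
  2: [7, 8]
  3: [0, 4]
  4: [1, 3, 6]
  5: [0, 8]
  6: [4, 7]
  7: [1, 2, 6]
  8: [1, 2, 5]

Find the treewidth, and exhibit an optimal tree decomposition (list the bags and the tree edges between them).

Each bag holds 4 vertices, so the decomposition has width 3, which upper-bounds the treewidth. For the lower bound: the 4 vertex sets {3,4,6}, {7}, {1}, {0,2,5,8} are disjoint, each induces a connected subgraph, and every pair is joined by at least one edge of G. Contracting each set to a single vertex therefore yields K_{4} as a minor, and since treewidth is minor-monotone, tw(G) ≥ tw(K_{4}) = 3. Therefore the treewidth is 3.

Treewidth 3.
One such decomposition:
Bags: B1 = {3, 4, 6, 7}  B2 = {1, 3, 4, 7}  B3 = {0, 1, 3, 7}  B4 = {0, 1, 2, 7}  B5 = {0, 1, 2, 8}  B6 = {0, 2, 5, 8}
Tree: B1–B2, B2–B3, B3–B4, B4–B5, B5–B6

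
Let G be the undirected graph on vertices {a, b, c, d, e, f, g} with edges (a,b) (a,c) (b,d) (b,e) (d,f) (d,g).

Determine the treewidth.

A width-1 tree decomposition is:
Bags: B1 = {b, d}  B2 = {b, e}  B3 = {d, f}  B4 = {a, b}  B5 = {d, g}  B6 = {a, c}
Tree: B1–B2, B1–B3, B1–B4, B1–B5, B4–B6
Every bag has size at most 2, so the width is 2 − 1 = 1 and tw(G) ≤ 1. Any graph with an edge has treewidth ≥ 1, and G has the edge d–b. The upper and lower bounds meet at 1, so that is the treewidth.

1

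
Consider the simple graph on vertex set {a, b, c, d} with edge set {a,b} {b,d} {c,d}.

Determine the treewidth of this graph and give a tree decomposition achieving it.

Treewidth 1.
One such decomposition:
Bags: B1 = {b, d}  B2 = {c, d}  B3 = {a, b}
Tree: B1–B2, B1–B3

Each bag holds 2 vertices, so the decomposition has width 1, which upper-bounds the treewidth. Since G has at least one edge (e.g. b–d), it is not an edgeless graph, so tw(G) ≥ 1. Therefore the treewidth is 1.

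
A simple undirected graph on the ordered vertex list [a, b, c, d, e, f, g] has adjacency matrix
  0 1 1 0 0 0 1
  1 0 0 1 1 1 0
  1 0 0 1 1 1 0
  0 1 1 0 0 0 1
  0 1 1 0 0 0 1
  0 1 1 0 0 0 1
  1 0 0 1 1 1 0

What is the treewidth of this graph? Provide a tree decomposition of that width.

Treewidth 3.
One optimal decomposition is:
Bags: B1 = {b, c, e, g}  B2 = {b, c, f, g}  B3 = {b, c, d, g}  B4 = {a, b, c, g}
Tree: B1–B2, B2–B3, B3–B4

Each bag holds 4 vertices, so the decomposition has width 3, which upper-bounds the treewidth. For the lower bound: the 4 vertex sets {b,e}, {c,f}, {g}, {d} are disjoint, each induces a connected subgraph, and every pair is joined by at least one edge of G. Contracting each set to a single vertex therefore yields K_{4} as a minor, and since treewidth is minor-monotone, tw(G) ≥ tw(K_{4}) = 3. Therefore the treewidth is 3.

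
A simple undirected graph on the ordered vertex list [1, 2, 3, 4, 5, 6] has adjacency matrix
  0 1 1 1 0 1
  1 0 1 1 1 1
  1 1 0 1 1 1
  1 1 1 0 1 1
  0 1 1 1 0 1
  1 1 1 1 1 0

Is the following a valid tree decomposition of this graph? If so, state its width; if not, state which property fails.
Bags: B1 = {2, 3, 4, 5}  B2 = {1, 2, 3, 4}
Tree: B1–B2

A tree decomposition must satisfy three properties: every vertex lies in some bag; for every edge, both endpoints lie together in some bag; and for every vertex, the bags containing it form a connected subtree. Here vertex 6 appears in no bag, so the decomposition is invalid.

No — vertex 6 appears in no bag.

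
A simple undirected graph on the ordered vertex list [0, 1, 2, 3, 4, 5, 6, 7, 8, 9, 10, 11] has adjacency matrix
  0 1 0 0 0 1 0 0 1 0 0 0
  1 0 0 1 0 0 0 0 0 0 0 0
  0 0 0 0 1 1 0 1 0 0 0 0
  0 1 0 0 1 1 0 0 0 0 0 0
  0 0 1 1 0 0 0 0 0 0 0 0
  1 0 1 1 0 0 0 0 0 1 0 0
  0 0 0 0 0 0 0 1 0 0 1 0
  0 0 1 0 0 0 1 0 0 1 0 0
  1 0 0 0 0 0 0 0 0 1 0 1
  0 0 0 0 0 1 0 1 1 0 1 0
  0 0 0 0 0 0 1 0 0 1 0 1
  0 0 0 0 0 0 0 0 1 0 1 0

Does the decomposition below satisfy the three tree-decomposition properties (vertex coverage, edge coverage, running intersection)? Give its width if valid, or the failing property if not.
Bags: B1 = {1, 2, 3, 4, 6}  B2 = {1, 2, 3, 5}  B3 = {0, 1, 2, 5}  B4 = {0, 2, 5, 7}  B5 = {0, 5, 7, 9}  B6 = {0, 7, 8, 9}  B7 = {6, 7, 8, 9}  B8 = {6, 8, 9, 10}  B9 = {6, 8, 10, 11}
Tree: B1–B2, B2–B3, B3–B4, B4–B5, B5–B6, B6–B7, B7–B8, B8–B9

No — bags containing vertex 6 are not connected in the tree.

A tree decomposition must satisfy three properties: every vertex lies in some bag; for every edge, both endpoints lie together in some bag; and for every vertex, the bags containing it form a connected subtree. Here bags containing vertex 6 are not connected in the tree, so the decomposition is invalid.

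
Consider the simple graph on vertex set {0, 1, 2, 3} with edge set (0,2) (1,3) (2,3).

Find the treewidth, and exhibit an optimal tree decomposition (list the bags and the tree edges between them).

Every bag has size at most 2, so the width is 2 − 1 = 1 and tw(G) ≤ 1. Any graph with an edge has treewidth ≥ 1, and G has the edge 0–2. Combining the bounds, tw(G) = 1.

Treewidth 1.
One such decomposition:
Bags: B1 = {0, 2}  B2 = {2, 3}  B3 = {1, 3}
Tree: B1–B2, B2–B3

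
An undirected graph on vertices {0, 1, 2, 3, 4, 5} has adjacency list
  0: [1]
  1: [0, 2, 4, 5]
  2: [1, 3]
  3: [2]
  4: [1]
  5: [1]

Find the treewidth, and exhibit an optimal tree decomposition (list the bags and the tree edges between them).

Treewidth 1.
One such decomposition:
Bags: B1 = {0, 1}  B2 = {1, 2}  B3 = {2, 3}  B4 = {1, 5}  B5 = {1, 4}
Tree: B1–B2, B2–B3, B2–B4, B4–B5

The largest bag has 2 vertices, giving width 1; this decomposition certifies tw(G) ≤ 1. Any graph with an edge has treewidth ≥ 1, and G has the edge 1–0. Therefore the treewidth is 1.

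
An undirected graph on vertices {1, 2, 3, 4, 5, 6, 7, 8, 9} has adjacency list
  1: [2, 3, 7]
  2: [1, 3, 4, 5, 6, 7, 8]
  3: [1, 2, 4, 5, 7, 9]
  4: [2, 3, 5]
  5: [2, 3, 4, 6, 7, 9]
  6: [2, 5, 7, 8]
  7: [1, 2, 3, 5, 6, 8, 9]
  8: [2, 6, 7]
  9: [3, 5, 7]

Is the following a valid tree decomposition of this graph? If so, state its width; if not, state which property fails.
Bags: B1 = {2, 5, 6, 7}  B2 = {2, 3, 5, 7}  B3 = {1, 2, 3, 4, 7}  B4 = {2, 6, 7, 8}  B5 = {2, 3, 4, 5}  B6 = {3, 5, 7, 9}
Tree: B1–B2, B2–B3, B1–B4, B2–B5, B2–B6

No — bags containing vertex 4 are not connected in the tree.

A tree decomposition must satisfy three properties: every vertex lies in some bag; for every edge, both endpoints lie together in some bag; and for every vertex, the bags containing it form a connected subtree. Here bags containing vertex 4 are not connected in the tree, so the decomposition is invalid.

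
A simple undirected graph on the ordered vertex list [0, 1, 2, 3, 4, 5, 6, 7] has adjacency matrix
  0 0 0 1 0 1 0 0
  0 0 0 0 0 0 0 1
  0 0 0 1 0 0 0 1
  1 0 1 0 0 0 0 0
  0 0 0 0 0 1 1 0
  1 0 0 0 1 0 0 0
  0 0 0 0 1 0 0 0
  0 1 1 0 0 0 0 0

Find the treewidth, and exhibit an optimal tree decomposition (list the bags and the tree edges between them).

Treewidth 1.
One such decomposition:
Bags: B1 = {1, 7}  B2 = {2, 7}  B3 = {2, 3}  B4 = {0, 3}  B5 = {0, 5}  B6 = {4, 5}  B7 = {4, 6}
Tree: B1–B2, B2–B3, B3–B4, B4–B5, B5–B6, B6–B7

The largest bag has 2 vertices, giving width 1; this decomposition certifies tw(G) ≤ 1. Any graph with an edge has treewidth ≥ 1, and G has the edge 1–7. Hence tw(G) = 1 exactly.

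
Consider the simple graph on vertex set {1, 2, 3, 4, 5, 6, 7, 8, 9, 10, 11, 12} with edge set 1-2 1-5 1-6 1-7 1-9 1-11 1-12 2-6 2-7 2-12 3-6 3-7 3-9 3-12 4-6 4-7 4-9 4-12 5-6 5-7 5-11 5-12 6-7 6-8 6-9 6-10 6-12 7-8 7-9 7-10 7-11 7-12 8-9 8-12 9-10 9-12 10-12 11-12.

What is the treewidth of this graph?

A width-4 tree decomposition is:
Bags: B1 = {1, 2, 6, 7, 12}  B2 = {1, 6, 7, 9, 12}  B3 = {6, 7, 9, 10, 12}  B4 = {4, 6, 7, 9, 12}  B5 = {3, 6, 7, 9, 12}  B6 = {1, 5, 6, 7, 12}  B7 = {1, 5, 7, 11, 12}  B8 = {6, 7, 8, 9, 12}
Tree: B1–B2, B2–B3, B2–B4, B2–B5, B2–B6, B6–B7, B3–B8
The largest bag has 5 vertices, giving width 4; this decomposition certifies tw(G) ≤ 4. On the other hand G contains the 5-clique {1, 5, 7, 11, 12}. A clique must lie in a single bag of any decomposition, so no decomposition can have width below 4. Therefore the treewidth is 4.

4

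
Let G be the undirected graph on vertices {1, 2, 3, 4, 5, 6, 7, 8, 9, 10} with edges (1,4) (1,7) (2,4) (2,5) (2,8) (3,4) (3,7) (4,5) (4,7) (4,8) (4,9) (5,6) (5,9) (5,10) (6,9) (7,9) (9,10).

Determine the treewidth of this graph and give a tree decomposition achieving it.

The largest bag has 3 vertices, giving width 2; this decomposition certifies tw(G) ≤ 2. On the other hand G contains the 3-clique {5, 9, 10}. A clique must lie in a single bag of any decomposition, so no decomposition can have width below 2. Combining the bounds, tw(G) = 2.

Treewidth 2.
One optimal decomposition is:
Bags: B1 = {3, 4, 7}  B2 = {4, 7, 9}  B3 = {4, 5, 9}  B4 = {5, 6, 9}  B5 = {2, 4, 5}  B6 = {2, 4, 8}  B7 = {1, 4, 7}  B8 = {5, 9, 10}
Tree: B1–B2, B2–B3, B3–B4, B3–B5, B5–B6, B2–B7, B3–B8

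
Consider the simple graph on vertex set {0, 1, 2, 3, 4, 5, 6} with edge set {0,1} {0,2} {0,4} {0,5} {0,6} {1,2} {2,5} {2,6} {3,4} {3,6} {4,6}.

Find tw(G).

A width-2 tree decomposition is:
Bags: B1 = {3, 4, 6}  B2 = {0, 4, 6}  B3 = {0, 2, 6}  B4 = {0, 1, 2}  B5 = {0, 2, 5}
Tree: B1–B2, B2–B3, B3–B4, B3–B5
Every bag has size at most 3, so the width is 3 − 1 = 2 and tw(G) ≤ 2. On the other hand G contains the 3-clique {0, 1, 2}. A clique must lie in a single bag of any decomposition, so no decomposition can have width below 2. Therefore the treewidth is 2.

2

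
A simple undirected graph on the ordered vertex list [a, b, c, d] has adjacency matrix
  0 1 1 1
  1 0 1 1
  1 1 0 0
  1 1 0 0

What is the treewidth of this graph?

A width-2 tree decomposition is:
Bags: B1 = {a, b, d}  B2 = {a, b, c}
Tree: B1–B2
Every bag has size at most 3, so the width is 3 − 1 = 2 and tw(G) ≤ 2. Conversely, {a, b, d} is a clique of size 3, and the vertices of any clique must share a bag in every tree decomposition; so some bag has ≥ 3 vertices and tw(G) ≥ 2. The upper and lower bounds meet at 2, so that is the treewidth.

2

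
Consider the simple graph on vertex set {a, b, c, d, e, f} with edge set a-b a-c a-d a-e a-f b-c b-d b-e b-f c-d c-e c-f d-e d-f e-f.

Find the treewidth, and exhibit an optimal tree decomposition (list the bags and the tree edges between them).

A single bag containing all 6 vertices is trivially a valid decomposition of width 5. Conversely, {a, b, c, d, e, f} is a clique of size 6, and the vertices of any clique must share a bag in every tree decomposition; so some bag has ≥ 6 vertices and tw(G) ≥ 5. Therefore the treewidth is 5.

Treewidth 5.
One such decomposition:
Bags: B1 = {a, b, c, d, e, f}
Tree: (single bag)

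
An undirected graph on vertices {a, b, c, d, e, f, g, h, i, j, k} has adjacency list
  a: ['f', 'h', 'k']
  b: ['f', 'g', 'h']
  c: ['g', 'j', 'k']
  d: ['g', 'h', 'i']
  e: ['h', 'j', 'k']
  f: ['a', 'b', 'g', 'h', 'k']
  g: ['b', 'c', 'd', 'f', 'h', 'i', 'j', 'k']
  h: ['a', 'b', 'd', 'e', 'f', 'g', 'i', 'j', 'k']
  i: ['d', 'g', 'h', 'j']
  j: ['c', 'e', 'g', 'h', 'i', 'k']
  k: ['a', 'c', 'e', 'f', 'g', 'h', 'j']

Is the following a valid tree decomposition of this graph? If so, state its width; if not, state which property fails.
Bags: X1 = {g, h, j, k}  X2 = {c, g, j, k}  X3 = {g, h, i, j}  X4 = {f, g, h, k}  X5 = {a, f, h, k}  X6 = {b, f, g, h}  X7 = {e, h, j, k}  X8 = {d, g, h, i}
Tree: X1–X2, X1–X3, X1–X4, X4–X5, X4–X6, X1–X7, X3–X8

Checking the three conditions: (i) the bags cover all of {a, b, c, d, e, f, g, h, i, j, k}; (ii) for each edge, some bag contains both endpoints; (iii) the bags containing any fixed vertex form a subtree. All hold, so the decomposition is valid with width 4 − 1 = 3.

Yes; width 3.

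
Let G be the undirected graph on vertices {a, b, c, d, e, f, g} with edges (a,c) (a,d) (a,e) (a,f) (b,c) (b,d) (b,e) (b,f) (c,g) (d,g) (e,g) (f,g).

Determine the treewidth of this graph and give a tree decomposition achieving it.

Every bag has size at most 4, so the width is 4 − 1 = 3 and tw(G) ≤ 3. For the lower bound: the 4 vertex sets {b,e}, {c,g}, {a}, {d} are disjoint, each induces a connected subgraph, and every pair is joined by at least one edge of G. Contracting each set to a single vertex therefore yields K_{4} as a minor, and since treewidth is minor-monotone, tw(G) ≥ tw(K_{4}) = 3. Hence tw(G) = 3 exactly.

Treewidth 3.
One such decomposition:
Bags: B1 = {a, b, e, g}  B2 = {a, b, c, g}  B3 = {a, b, d, g}  B4 = {a, b, f, g}
Tree: B1–B2, B2–B3, B3–B4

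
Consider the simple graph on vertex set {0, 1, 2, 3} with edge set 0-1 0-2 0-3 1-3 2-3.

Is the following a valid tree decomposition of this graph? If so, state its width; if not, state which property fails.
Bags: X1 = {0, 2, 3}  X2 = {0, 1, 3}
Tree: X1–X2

Yes; width 2.

Every vertex of G appears in some bag (union = {0, 1, 2, 3}); every edge is covered by a bag; and for each vertex v the set of bags containing v is connected in the bag tree. The decomposition is therefore valid. The largest bag has 3 vertices, so the width is 2.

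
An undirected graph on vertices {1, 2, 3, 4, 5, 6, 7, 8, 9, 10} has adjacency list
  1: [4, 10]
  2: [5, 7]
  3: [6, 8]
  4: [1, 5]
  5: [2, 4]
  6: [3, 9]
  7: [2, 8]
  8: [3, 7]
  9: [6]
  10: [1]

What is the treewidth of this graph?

1

A width-1 tree decomposition is:
Bags: B1 = {1, 10}  B2 = {1, 4}  B3 = {4, 5}  B4 = {2, 5}  B5 = {2, 7}  B6 = {7, 8}  B7 = {3, 8}  B8 = {3, 6}  B9 = {6, 9}
Tree: B1–B2, B2–B3, B3–B4, B4–B5, B5–B6, B6–B7, B7–B8, B8–B9
The largest bag has 2 vertices, giving width 1; this decomposition certifies tw(G) ≤ 1. Any graph with an edge has treewidth ≥ 1, and G has the edge 10–1. Combining the bounds, tw(G) = 1.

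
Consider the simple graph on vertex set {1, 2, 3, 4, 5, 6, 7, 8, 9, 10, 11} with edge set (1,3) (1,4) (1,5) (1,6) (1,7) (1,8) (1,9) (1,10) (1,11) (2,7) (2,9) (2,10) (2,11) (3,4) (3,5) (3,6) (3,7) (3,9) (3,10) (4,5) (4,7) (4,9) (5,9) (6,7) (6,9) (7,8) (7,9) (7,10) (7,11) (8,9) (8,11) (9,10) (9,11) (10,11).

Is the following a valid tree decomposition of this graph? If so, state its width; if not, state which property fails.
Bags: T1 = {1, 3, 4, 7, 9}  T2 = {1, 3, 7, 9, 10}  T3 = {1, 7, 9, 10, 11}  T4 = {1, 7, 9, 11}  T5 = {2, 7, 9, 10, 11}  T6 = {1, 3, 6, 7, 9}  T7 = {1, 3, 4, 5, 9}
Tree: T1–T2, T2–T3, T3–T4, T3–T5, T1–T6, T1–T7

A tree decomposition must satisfy three properties: every vertex lies in some bag; for every edge, both endpoints lie together in some bag; and for every vertex, the bags containing it form a connected subtree. Here vertex 8 appears in no bag, so the decomposition is invalid.

No — vertex 8 appears in no bag.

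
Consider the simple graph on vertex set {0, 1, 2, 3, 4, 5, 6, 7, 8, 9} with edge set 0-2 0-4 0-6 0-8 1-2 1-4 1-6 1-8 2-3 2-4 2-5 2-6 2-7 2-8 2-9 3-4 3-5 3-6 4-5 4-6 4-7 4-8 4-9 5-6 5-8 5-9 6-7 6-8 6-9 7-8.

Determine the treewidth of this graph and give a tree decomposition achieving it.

Every bag has size at most 5, so the width is 5 − 1 = 4 and tw(G) ≤ 4. For the lower bound, the 5 vertices {0, 2, 4, 6, 8} are pairwise adjacent, and any tree decomposition puts a clique entirely inside one bag — forcing width ≥ 4. Therefore the treewidth is 4.

Treewidth 4.
One such decomposition:
Bags: B1 = {2, 4, 5, 6, 8}  B2 = {2, 4, 5, 6, 9}  B3 = {2, 4, 6, 7, 8}  B4 = {0, 2, 4, 6, 8}  B5 = {2, 3, 4, 5, 6}  B6 = {1, 2, 4, 6, 8}
Tree: B1–B2, B1–B3, B1–B4, B2–B5, B3–B6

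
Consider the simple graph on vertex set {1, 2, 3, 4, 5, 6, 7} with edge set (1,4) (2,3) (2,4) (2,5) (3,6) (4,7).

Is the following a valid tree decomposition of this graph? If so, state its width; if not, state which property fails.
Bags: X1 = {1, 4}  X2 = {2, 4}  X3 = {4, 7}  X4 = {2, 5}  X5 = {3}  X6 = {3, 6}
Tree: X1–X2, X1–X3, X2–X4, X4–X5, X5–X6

No — edge (2,3) lies in no bag.

A tree decomposition must satisfy three properties: every vertex lies in some bag; for every edge, both endpoints lie together in some bag; and for every vertex, the bags containing it form a connected subtree. Here edge (2,3) lies in no bag, so the decomposition is invalid.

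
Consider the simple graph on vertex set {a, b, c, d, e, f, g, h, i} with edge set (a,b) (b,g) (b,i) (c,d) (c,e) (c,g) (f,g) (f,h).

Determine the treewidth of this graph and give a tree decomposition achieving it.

Treewidth 1.
One optimal decomposition is:
Bags: B1 = {b, g}  B2 = {c, g}  B3 = {c, d}  B4 = {f, g}  B5 = {c, e}  B6 = {a, b}  B7 = {f, h}  B8 = {b, i}
Tree: B1–B2, B2–B3, B2–B4, B2–B5, B1–B6, B4–B7, B1–B8

Every bag has size at most 2, so the width is 2 − 1 = 1 and tw(G) ≤ 1. Since G has at least one edge (e.g. b–g), it is not an edgeless graph, so tw(G) ≥ 1. Therefore the treewidth is 1.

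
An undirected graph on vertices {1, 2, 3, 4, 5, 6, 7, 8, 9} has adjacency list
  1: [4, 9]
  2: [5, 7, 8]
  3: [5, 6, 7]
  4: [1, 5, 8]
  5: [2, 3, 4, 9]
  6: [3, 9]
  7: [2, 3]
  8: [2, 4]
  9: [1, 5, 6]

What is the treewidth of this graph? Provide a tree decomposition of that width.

Treewidth 3.
Bags: B1 = {1, 2, 4, 8}  B2 = {1, 2, 4, 5}  B3 = {1, 2, 5, 9}  B4 = {2, 5, 7, 9}  B5 = {3, 5, 7, 9}  B6 = {3, 6, 7, 9}
Tree: B1–B2, B2–B3, B3–B4, B4–B5, B5–B6

Every bag has size at most 4, so the width is 4 − 1 = 3 and tw(G) ≤ 3. For the lower bound: the 4 vertex sets {1,4,8}, {2}, {5}, {3,6,7,9} are disjoint, each induces a connected subgraph, and every pair is joined by at least one edge of G. Contracting each set to a single vertex therefore yields K_{4} as a minor, and since treewidth is minor-monotone, tw(G) ≥ tw(K_{4}) = 3. Hence tw(G) = 3 exactly.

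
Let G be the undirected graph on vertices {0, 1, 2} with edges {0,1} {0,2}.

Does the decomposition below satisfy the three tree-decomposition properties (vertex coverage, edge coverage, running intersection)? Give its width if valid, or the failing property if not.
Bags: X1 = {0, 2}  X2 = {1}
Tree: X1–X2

No — edge (0,1) lies in no bag.

A tree decomposition must satisfy three properties: every vertex lies in some bag; for every edge, both endpoints lie together in some bag; and for every vertex, the bags containing it form a connected subtree. Here edge (0,1) lies in no bag, so the decomposition is invalid.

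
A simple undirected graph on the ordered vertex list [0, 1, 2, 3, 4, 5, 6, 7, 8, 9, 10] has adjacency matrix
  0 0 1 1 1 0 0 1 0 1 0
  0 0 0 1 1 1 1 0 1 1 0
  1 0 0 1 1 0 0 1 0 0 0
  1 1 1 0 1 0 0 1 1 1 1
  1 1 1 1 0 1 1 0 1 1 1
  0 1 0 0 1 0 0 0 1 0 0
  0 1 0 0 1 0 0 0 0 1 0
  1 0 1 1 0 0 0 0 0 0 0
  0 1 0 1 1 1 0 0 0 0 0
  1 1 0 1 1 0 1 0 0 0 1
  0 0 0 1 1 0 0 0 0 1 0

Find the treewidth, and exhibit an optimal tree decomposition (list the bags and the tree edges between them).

Treewidth 3.
One optimal decomposition is:
Bags: B1 = {1, 3, 4, 9}  B2 = {1, 3, 4, 8}  B3 = {0, 3, 4, 9}  B4 = {0, 2, 3, 4}  B5 = {1, 4, 6, 9}  B6 = {0, 2, 3, 7}  B7 = {1, 4, 5, 8}  B8 = {3, 4, 9, 10}
Tree: B1–B2, B1–B3, B3–B4, B1–B5, B4–B6, B2–B7, B1–B8

Every bag has size at most 4, so the width is 4 − 1 = 3 and tw(G) ≤ 3. On the other hand G contains the 4-clique {1, 3, 4, 8}. A clique must lie in a single bag of any decomposition, so no decomposition can have width below 3. Therefore the treewidth is 3.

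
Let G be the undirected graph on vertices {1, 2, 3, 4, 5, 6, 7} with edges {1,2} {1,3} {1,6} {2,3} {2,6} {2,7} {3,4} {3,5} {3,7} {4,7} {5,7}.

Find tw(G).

2

A width-2 tree decomposition is:
Bags: B1 = {3, 5, 7}  B2 = {2, 3, 7}  B3 = {1, 2, 3}  B4 = {1, 2, 6}  B5 = {3, 4, 7}
Tree: B1–B2, B2–B3, B3–B4, B1–B5
Every bag has size at most 3, so the width is 3 − 1 = 2 and tw(G) ≤ 2. For the lower bound, the 3 vertices {1, 2, 3} are pairwise adjacent, and any tree decomposition puts a clique entirely inside one bag — forcing width ≥ 2. Combining the bounds, tw(G) = 2.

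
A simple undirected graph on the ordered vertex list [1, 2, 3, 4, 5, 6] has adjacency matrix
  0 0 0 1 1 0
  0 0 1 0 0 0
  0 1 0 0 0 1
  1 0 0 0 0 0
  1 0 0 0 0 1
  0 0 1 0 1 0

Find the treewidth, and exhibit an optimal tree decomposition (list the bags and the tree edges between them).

Treewidth 1.
One optimal decomposition is:
Bags: B1 = {2, 3}  B2 = {3, 6}  B3 = {5, 6}  B4 = {1, 5}  B5 = {1, 4}
Tree: B1–B2, B2–B3, B3–B4, B4–B5

Every bag has size at most 2, so the width is 2 − 1 = 1 and tw(G) ≤ 1. Any graph with an edge has treewidth ≥ 1, and G has the edge 2–3. Combining the bounds, tw(G) = 1.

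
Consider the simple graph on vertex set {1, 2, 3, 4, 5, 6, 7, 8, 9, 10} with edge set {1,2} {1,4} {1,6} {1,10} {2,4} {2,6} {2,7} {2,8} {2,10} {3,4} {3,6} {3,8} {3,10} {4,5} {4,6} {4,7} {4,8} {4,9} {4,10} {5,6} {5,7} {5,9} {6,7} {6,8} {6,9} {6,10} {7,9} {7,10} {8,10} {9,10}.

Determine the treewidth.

A width-4 tree decomposition is:
Bags: B1 = {4, 6, 7, 9, 10}  B2 = {2, 4, 6, 7, 10}  B3 = {4, 5, 6, 7, 9}  B4 = {2, 4, 6, 8, 10}  B5 = {3, 4, 6, 8, 10}  B6 = {1, 2, 4, 6, 10}
Tree: B1–B2, B1–B3, B2–B4, B4–B5, B4–B6
Each bag holds 5 vertices, so the decomposition has width 4, which upper-bounds the treewidth. For the lower bound, the 5 vertices {4, 6, 7, 9, 10} are pairwise adjacent, and any tree decomposition puts a clique entirely inside one bag — forcing width ≥ 4. Hence tw(G) = 4 exactly.

4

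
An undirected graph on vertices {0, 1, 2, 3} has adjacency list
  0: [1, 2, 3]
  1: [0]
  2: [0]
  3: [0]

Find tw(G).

A width-1 tree decomposition is:
Bags: B1 = {0, 3}  B2 = {0, 1}  B3 = {0, 2}
Tree: B1–B2, B1–B3
The largest bag has 2 vertices, giving width 1; this decomposition certifies tw(G) ≤ 1. Since G has at least one edge (e.g. 3–0), it is not an edgeless graph, so tw(G) ≥ 1. The upper and lower bounds meet at 1, so that is the treewidth.

1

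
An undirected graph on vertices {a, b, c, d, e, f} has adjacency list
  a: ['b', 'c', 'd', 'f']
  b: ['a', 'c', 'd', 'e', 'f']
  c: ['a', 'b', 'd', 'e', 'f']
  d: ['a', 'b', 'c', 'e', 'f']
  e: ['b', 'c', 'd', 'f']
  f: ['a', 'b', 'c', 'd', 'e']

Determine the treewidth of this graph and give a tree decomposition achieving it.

Treewidth 4.
Bags: B1 = {a, b, c, d, f}  B2 = {b, c, d, e, f}
Tree: B1–B2

Every bag has size at most 5, so the width is 5 − 1 = 4 and tw(G) ≤ 4. Conversely, {b, c, d, e, f} is a clique of size 5, and the vertices of any clique must share a bag in every tree decomposition; so some bag has ≥ 5 vertices and tw(G) ≥ 4. Combining the bounds, tw(G) = 4.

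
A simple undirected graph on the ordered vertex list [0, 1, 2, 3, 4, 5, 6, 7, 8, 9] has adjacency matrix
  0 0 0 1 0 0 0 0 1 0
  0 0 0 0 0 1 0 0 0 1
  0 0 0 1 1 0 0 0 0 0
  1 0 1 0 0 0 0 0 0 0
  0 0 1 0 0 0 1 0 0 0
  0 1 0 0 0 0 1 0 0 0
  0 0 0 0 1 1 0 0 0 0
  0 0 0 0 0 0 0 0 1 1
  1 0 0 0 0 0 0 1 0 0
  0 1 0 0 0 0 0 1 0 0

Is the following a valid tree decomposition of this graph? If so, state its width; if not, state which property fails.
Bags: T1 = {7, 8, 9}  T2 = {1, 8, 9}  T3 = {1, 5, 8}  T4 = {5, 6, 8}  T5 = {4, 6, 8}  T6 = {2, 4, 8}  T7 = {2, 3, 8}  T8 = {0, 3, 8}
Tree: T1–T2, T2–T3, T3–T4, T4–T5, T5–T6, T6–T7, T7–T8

Yes; width 2.

Every vertex of G appears in some bag (union = {0, 1, 2, 3, 4, 5, 6, 7, 8, 9}); every edge is covered by a bag; and for each vertex v the set of bags containing v is connected in the bag tree. The decomposition is therefore valid. The largest bag has 3 vertices, so the width is 2.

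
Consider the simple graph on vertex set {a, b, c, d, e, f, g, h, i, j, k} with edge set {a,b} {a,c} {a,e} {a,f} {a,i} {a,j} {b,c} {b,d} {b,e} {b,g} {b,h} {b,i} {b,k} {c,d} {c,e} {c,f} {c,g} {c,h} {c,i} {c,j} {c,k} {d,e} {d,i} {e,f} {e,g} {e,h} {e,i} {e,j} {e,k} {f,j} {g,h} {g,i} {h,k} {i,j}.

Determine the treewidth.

4

A width-4 tree decomposition is:
Bags: B1 = {b, c, e, g, i}  B2 = {b, c, d, e, i}  B3 = {a, b, c, e, i}  B4 = {b, c, e, g, h}  B5 = {a, c, e, i, j}  B6 = {b, c, e, h, k}  B7 = {a, c, e, f, j}
Tree: B1–B2, B1–B3, B1–B4, B3–B5, B4–B6, B5–B7
Every bag has size at most 5, so the width is 5 − 1 = 4 and tw(G) ≤ 4. On the other hand G contains the 5-clique {a, c, e, f, j}. A clique must lie in a single bag of any decomposition, so no decomposition can have width below 4. Hence tw(G) = 4 exactly.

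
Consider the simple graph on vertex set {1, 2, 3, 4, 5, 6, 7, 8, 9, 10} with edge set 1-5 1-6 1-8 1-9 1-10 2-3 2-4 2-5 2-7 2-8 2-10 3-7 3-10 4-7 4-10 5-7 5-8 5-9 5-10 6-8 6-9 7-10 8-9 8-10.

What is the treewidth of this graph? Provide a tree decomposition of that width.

Treewidth 3.
One optimal decomposition is:
Bags: B1 = {1, 6, 8, 9}  B2 = {1, 5, 8, 9}  B3 = {1, 5, 8, 10}  B4 = {2, 5, 8, 10}  B5 = {2, 5, 7, 10}  B6 = {2, 3, 7, 10}  B7 = {2, 4, 7, 10}
Tree: B1–B2, B2–B3, B3–B4, B4–B5, B5–B6, B5–B7

The largest bag has 4 vertices, giving width 3; this decomposition certifies tw(G) ≤ 3. On the other hand G contains the 4-clique {1, 5, 8, 9}. A clique must lie in a single bag of any decomposition, so no decomposition can have width below 3. The upper and lower bounds meet at 3, so that is the treewidth.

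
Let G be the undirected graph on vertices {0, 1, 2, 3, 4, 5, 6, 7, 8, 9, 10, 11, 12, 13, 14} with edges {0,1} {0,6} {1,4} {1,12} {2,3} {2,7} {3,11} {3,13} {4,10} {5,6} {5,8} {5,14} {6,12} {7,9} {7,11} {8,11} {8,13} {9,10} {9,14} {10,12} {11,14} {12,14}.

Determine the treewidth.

A width-3 tree decomposition is:
Bags: B1 = {0, 1, 4, 10}  B2 = {0, 1, 10, 12}  B3 = {0, 6, 10, 12}  B4 = {6, 9, 10, 12}  B5 = {6, 9, 12, 14}  B6 = {5, 6, 9, 14}  B7 = {5, 7, 9, 14}  B8 = {5, 7, 11, 14}  B9 = {5, 7, 8, 11}  B10 = {2, 7, 8, 11}  B11 = {2, 3, 8, 11}  B12 = {2, 3, 8, 13}
Tree: B1–B2, B2–B3, B3–B4, B4–B5, B5–B6, B6–B7, B7–B8, B8–B9, B9–B10, B10–B11, B11–B12
Each bag holds 4 vertices, so the decomposition has width 3, which upper-bounds the treewidth. For the lower bound: the 4 vertex sets {0,1,4}, {10}, {12}, {5,6,9,14} are disjoint, each induces a connected subgraph, and every pair is joined by at least one edge of G. Contracting each set to a single vertex therefore yields K_{4} as a minor, and since treewidth is minor-monotone, tw(G) ≥ tw(K_{4}) = 3. Combining the bounds, tw(G) = 3.

3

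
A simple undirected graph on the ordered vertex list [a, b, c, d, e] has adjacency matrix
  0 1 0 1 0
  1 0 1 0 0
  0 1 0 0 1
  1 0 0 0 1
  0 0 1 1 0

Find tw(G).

A width-2 tree decomposition is:
Bags: B1 = {a, b, c}  B2 = {a, c, d}  B3 = {c, d, e}
Tree: B1–B2, B2–B3
Each bag holds 3 vertices, so the decomposition has width 2, which upper-bounds the treewidth. For the lower bound, G contains the cycle c–b–a–d–e–c, so G is not a forest; only forests have treewidth ≤ 1, hence tw(G) ≥ 2. Therefore the treewidth is 2.

2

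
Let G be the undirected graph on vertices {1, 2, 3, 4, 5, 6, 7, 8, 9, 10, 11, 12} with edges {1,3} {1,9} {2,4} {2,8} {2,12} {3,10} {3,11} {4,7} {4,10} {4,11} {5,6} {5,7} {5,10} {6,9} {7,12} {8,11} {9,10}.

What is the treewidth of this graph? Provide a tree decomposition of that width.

Treewidth 3.
One such decomposition:
Bags: B1 = {1, 5, 6, 9}  B2 = {1, 5, 9, 10}  B3 = {1, 3, 5, 10}  B4 = {3, 5, 7, 10}  B5 = {3, 4, 7, 10}  B6 = {3, 4, 7, 11}  B7 = {4, 7, 11, 12}  B8 = {2, 4, 11, 12}  B9 = {2, 8, 11, 12}
Tree: B1–B2, B2–B3, B3–B4, B4–B5, B5–B6, B6–B7, B7–B8, B8–B9

The largest bag has 4 vertices, giving width 3; this decomposition certifies tw(G) ≤ 3. For the lower bound: the 4 vertex sets {1,6,9}, {5}, {10}, {3,4,7,11} are disjoint, each induces a connected subgraph, and every pair is joined by at least one edge of G. Contracting each set to a single vertex therefore yields K_{4} as a minor, and since treewidth is minor-monotone, tw(G) ≥ tw(K_{4}) = 3. Combining the bounds, tw(G) = 3.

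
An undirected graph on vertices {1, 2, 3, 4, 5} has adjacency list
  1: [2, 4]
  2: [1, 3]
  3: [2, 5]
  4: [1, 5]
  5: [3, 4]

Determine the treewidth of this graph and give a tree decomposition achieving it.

Treewidth 2.
Bags: B1 = {1, 4, 5}  B2 = {1, 2, 5}  B3 = {2, 3, 5}
Tree: B1–B2, B2–B3

Each bag holds 3 vertices, so the decomposition has width 2, which upper-bounds the treewidth. For the lower bound, G contains the cycle 5–4–1–2–3–5, so G is not a forest; only forests have treewidth ≤ 1, hence tw(G) ≥ 2. Combining the bounds, tw(G) = 2.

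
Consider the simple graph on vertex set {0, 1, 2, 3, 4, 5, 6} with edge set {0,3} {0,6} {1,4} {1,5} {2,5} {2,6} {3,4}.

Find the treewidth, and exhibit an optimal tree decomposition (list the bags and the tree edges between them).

Treewidth 2.
Bags: B1 = {1, 3, 4}  B2 = {1, 3, 5}  B3 = {2, 3, 5}  B4 = {2, 3, 6}  B5 = {0, 3, 6}
Tree: B1–B2, B2–B3, B3–B4, B4–B5

The largest bag has 3 vertices, giving width 2; this decomposition certifies tw(G) ≤ 2. For the lower bound, G contains the cycle 3–4–1–5–2–6–0–3, so G is not a forest; only forests have treewidth ≤ 1, hence tw(G) ≥ 2. Hence tw(G) = 2 exactly.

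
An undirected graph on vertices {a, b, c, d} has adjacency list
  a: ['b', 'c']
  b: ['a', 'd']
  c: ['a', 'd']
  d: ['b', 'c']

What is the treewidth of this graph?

2

A width-2 tree decomposition is:
Bags: B1 = {a, b, c}  B2 = {b, c, d}
Tree: B1–B2
The largest bag has 3 vertices, giving width 2; this decomposition certifies tw(G) ≤ 2. Since b–a–c–d–b is a cycle in G, G is not acyclic. Forests are exactly the graphs of treewidth ≤ 1, so tw(G) ≥ 2. Combining the bounds, tw(G) = 2.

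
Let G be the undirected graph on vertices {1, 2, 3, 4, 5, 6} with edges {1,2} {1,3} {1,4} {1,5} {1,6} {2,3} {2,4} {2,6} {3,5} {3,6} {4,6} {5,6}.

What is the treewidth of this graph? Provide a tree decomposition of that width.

Every bag has size at most 4, so the width is 4 − 1 = 3 and tw(G) ≤ 3. Conversely, {1, 2, 3, 6} is a clique of size 4, and the vertices of any clique must share a bag in every tree decomposition; so some bag has ≥ 4 vertices and tw(G) ≥ 3. The upper and lower bounds meet at 3, so that is the treewidth.

Treewidth 3.
One optimal decomposition is:
Bags: B1 = {1, 2, 3, 6}  B2 = {1, 3, 5, 6}  B3 = {1, 2, 4, 6}
Tree: B1–B2, B1–B3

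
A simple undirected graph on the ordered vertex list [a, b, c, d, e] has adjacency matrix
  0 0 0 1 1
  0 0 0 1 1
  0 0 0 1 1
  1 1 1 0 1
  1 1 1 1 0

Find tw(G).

2

A width-2 tree decomposition is:
Bags: B1 = {b, d, e}  B2 = {c, d, e}  B3 = {a, d, e}
Tree: B1–B2, B1–B3
The largest bag has 3 vertices, giving width 2; this decomposition certifies tw(G) ≤ 2. Conversely, {c, d, e} is a clique of size 3, and the vertices of any clique must share a bag in every tree decomposition; so some bag has ≥ 3 vertices and tw(G) ≥ 2. Hence tw(G) = 2 exactly.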